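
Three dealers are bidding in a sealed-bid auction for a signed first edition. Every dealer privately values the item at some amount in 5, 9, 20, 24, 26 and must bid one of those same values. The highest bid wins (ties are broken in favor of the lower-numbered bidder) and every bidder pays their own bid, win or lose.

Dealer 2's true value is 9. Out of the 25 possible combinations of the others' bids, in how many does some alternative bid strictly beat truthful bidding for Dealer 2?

23

Others bid (5, 20): truth gives -9; bid 5 gives -5 > -9. Violating.
Others bid (5, 24): truth gives -9; bid 5 gives -5 > -9. Violating.
Others bid (5, 26): truth gives -9; bid 5 gives -5 > -9. Violating.
Others bid (9, 5): truth gives -9; bid 5 gives -5 > -9. Violating.
Others bid (5, 5): truth gives 0; no alternative beats it.
Others bid (5, 9): truth gives 0; no alternative beats it.
(Checking all 25 profiles: 23 have a profitable deviation, 2 do not.)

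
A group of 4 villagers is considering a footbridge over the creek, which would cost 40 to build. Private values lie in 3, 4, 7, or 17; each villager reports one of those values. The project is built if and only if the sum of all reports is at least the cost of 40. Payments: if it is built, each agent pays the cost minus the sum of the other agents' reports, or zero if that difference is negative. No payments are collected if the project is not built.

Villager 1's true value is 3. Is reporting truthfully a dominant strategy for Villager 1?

Yes

Check each profile of the others' reports and compare truth against every alternative report.
Others report (7, 17, 17): truth gives 3, best alternative gives 3.
Others report (17, 7, 17): truth gives 3, best alternative gives 3.
Others report (17, 17, 7): truth gives 3, best alternative gives 3.
Others report (17, 17, 17): truth gives 3, best alternative gives 3.
Others report (4, 17, 17): truth gives 1, best alternative gives 1.
Others report (17, 4, 17): truth gives 1, best alternative gives 1.
(Remaining 58 profiles checked similarly; truth is weakly best in each.)
In every case the truthful report is at least as good as any alternative, so it is a dominant strategy.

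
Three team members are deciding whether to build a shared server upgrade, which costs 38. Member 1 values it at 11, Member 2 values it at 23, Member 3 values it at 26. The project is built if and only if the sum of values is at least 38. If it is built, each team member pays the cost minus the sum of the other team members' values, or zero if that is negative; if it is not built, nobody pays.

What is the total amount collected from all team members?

Total value 60 ≥ cost 38, so it is built.
Member 1: others sum to 49; max(0, 38 - 49) = 0.
Member 2: others sum to 37; max(0, 38 - 37) = 1.
Member 3: others sum to 34; max(0, 38 - 34) = 4.
Total collected = 0 + 1 + 4 = 5.

5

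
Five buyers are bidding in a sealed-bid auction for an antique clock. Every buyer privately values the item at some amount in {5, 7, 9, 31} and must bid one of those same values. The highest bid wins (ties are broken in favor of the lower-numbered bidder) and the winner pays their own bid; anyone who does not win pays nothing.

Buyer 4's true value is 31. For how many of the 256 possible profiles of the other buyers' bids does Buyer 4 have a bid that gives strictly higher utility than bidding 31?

Others bid (5, 5, 5, 5): truth gives 0; bid 7 gives 24 > 0. Violating.
Others bid (5, 5, 5, 7): truth gives 0; bid 7 gives 24 > 0. Violating.
Others bid (5, 5, 5, 9): truth gives 0; bid 9 gives 22 > 0. Violating.
Others bid (5, 5, 7, 5): truth gives 0; bid 9 gives 22 > 0. Violating.
Others bid (5, 5, 5, 31): truth gives 0; no alternative beats it.
Others bid (5, 5, 7, 31): truth gives 0; no alternative beats it.
(Checking all 256 profiles: 24 have a profitable deviation, 232 do not.)

24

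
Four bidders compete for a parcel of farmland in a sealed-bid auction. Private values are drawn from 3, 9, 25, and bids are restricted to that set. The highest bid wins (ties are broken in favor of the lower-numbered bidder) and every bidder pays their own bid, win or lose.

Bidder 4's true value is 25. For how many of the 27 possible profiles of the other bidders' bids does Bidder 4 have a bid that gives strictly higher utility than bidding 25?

Others bid (3, 3, 3): truth gives 0; bid 9 gives 16 > 0. Violating.
Others bid (3, 3, 25): truth gives -25; bid 3 gives -3 > -25. Violating.
Others bid (3, 9, 25): truth gives -25; bid 3 gives -3 > -25. Violating.
Others bid (3, 25, 3): truth gives -25; bid 3 gives -3 > -25. Violating.
Others bid (3, 3, 9): truth gives 0; no alternative beats it.
Others bid (3, 9, 3): truth gives 0; no alternative beats it.
(Checking all 27 profiles: 20 have a profitable deviation, 7 do not.)

20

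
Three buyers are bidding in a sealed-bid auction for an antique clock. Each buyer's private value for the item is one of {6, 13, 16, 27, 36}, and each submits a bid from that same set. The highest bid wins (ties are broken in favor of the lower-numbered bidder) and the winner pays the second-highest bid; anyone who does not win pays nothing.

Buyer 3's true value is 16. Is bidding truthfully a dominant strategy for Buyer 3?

Yes

Check each profile of the others' bids and compare truth against every alternative bid.
Others bid (6, 6): truth gives 10, best alternative gives 10.
Others bid (6, 13): truth gives 3, best alternative gives 3.
Others bid (13, 6): truth gives 3, best alternative gives 3.
Others bid (13, 13): truth gives 3, best alternative gives 3.
Others bid (6, 16): truth gives 0, best alternative gives 0.
Others bid (6, 27): truth gives 0, best alternative gives 0.
(Remaining 19 profiles checked similarly; truth is weakly best in each.)
In every case the truthful bid is at least as good as any alternative, so it is a dominant strategy.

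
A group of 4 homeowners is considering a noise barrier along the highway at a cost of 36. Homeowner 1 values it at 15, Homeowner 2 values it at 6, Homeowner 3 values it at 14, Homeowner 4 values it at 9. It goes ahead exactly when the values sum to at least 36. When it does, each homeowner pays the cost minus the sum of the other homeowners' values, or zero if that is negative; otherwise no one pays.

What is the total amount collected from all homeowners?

Total value 44 ≥ cost 36, so it is built.
Homeowner 1: others sum to 29; max(0, 36 - 29) = 7.
Homeowner 2: others sum to 38; max(0, 36 - 38) = 0.
Homeowner 3: others sum to 30; max(0, 36 - 30) = 6.
Homeowner 4: others sum to 35; max(0, 36 - 35) = 1.
Total collected = 7 + 0 + 6 + 1 = 14.

14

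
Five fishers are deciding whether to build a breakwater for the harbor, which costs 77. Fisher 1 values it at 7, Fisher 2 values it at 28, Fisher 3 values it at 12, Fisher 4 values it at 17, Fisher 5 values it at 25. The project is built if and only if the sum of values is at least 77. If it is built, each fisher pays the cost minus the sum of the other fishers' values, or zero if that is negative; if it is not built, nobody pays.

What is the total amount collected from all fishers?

Total value 89 ≥ cost 77, so it is built.
Fisher 1: others sum to 82; max(0, 77 - 82) = 0.
Fisher 2: others sum to 61; max(0, 77 - 61) = 16.
Fisher 3: others sum to 77; max(0, 77 - 77) = 0.
Fisher 4: others sum to 72; max(0, 77 - 72) = 5.
Fisher 5: others sum to 64; max(0, 77 - 64) = 13.
Total collected = 0 + 16 + 0 + 5 + 13 = 34.

34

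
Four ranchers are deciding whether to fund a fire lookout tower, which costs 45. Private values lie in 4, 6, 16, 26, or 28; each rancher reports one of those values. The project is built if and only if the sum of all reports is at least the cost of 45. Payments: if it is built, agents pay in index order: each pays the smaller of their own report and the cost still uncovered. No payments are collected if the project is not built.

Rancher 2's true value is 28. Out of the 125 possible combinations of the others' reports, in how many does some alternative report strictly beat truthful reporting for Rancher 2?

Others report (4, 4, 16): truth gives 0; report 26 gives 2 > 0. Violating.
Others report (4, 4, 26): truth gives 0; report 16 gives 12 > 0. Violating.
Others report (4, 4, 28): truth gives 0; report 16 gives 12 > 0. Violating.
Others report (4, 6, 16): truth gives 0; report 26 gives 2 > 0. Violating.
Others report (4, 4, 4): truth gives 0; no alternative beats it.
Others report (4, 4, 6): truth gives 0; no alternative beats it.
(Checking all 125 profiles: 117 have a profitable deviation, 8 do not.)

117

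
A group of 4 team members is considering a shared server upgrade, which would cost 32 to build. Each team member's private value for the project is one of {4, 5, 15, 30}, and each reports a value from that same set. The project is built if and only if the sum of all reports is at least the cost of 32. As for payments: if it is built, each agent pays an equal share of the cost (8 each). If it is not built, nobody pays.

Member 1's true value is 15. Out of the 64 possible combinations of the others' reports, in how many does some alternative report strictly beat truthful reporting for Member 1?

Others report (4, 4, 4): truth gives 0; report 30 gives 7 > 0. Violating.
Others report (4, 4, 5): truth gives 0; report 30 gives 7 > 0. Violating.
Others report (4, 5, 4): truth gives 0; report 30 gives 7 > 0. Violating.
Others report (4, 5, 5): truth gives 0; report 30 gives 7 > 0. Violating.
Others report (4, 4, 15): truth gives 7; no alternative beats it.
Others report (4, 4, 30): truth gives 7; no alternative beats it.
(Checking all 64 profiles: 8 have a profitable deviation, 56 do not.)

8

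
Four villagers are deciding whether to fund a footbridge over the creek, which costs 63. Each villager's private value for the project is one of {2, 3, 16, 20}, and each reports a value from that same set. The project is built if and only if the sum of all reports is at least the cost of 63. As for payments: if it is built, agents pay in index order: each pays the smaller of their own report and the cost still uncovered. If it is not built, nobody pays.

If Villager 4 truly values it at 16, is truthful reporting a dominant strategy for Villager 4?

Yes

Check each profile of the others' reports and compare truth against every alternative report.
Others report (20, 20, 20): truth gives 13, best alternative gives 13.
Others report (16, 20, 20): truth gives 9, best alternative gives 9.
Others report (20, 16, 20): truth gives 9, best alternative gives 9.
Others report (20, 20, 16): truth gives 9, best alternative gives 9.
Others report (16, 16, 20): truth gives 5, best alternative gives 5.
Others report (16, 20, 16): truth gives 5, best alternative gives 5.
(Remaining 58 profiles checked similarly; truth is weakly best in each.)
In every case the truthful report is at least as good as any alternative, so it is a dominant strategy.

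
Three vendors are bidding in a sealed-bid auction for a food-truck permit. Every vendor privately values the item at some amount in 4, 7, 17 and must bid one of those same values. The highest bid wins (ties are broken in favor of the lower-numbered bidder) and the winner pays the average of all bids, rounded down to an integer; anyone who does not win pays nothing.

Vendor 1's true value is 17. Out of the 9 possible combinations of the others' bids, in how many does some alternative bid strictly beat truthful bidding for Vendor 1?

4

Others bid (4, 4): truth gives 9; bid 4 gives 13 > 9. Violating.
Others bid (4, 7): truth gives 8; bid 7 gives 11 > 8. Violating.
Others bid (7, 4): truth gives 8; bid 7 gives 11 > 8. Violating.
Others bid (7, 7): truth gives 7; bid 7 gives 10 > 7. Violating.
Others bid (4, 17): truth gives 5; no alternative beats it.
Others bid (7, 17): truth gives 4; no alternative beats it.
(Checking all 9 profiles: 4 have a profitable deviation, 5 do not.)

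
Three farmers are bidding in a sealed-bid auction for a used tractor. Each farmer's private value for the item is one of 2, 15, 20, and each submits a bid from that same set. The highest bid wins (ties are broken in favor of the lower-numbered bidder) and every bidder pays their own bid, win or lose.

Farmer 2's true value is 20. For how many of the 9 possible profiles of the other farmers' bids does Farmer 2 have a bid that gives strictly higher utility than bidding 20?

Others bid (2, 2): truth gives 0; bid 15 gives 5 > 0. Violating.
Others bid (2, 15): truth gives 0; bid 15 gives 5 > 0. Violating.
Others bid (20, 2): truth gives -20; bid 2 gives -2 > -20. Violating.
Others bid (20, 15): truth gives -20; bid 2 gives -2 > -20. Violating.
Others bid (2, 20): truth gives 0; no alternative beats it.
Others bid (15, 2): truth gives 0; no alternative beats it.
(Checking all 9 profiles: 5 have a profitable deviation, 4 do not.)

5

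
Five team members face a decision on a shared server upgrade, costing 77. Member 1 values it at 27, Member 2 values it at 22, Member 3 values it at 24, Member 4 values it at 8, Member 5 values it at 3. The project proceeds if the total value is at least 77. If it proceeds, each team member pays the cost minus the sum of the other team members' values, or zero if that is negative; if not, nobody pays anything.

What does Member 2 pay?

15

Total value 84 ≥ cost 77, so the project is built.
The other team members' values sum to 62.
Cost minus that sum is 77 - 62 = 15.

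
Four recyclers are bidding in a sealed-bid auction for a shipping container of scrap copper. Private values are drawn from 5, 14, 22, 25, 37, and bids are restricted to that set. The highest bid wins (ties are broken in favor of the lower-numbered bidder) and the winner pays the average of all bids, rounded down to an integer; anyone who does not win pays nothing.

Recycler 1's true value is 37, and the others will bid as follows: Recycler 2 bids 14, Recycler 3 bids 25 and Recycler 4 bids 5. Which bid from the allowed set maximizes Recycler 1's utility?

25

Bid 5: loses, pays 0, utility 0.
Bid 14: loses, pays 0, utility 0.
Bid 22: loses, pays 0, utility 0.
Bid 25: wins, pays 17, utility 37 - 17 = 20.
Bid 37: wins, pays 20, utility 37 - 20 = 17.
The best choice is 25 with utility 20.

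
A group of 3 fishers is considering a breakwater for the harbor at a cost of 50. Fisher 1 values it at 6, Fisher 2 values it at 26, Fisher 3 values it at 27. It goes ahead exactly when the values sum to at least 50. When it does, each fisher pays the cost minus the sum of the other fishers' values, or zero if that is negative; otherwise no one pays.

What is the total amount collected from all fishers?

35

Total value 59 ≥ cost 50, so it is built.
Fisher 1: others sum to 53; max(0, 50 - 53) = 0.
Fisher 2: others sum to 33; max(0, 50 - 33) = 17.
Fisher 3: others sum to 32; max(0, 50 - 32) = 18.
Total collected = 0 + 17 + 18 = 35.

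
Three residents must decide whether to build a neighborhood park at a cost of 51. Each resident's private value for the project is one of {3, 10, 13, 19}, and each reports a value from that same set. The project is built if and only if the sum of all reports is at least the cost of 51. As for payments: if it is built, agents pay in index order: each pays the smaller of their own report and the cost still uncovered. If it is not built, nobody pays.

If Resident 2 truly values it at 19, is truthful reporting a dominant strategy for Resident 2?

Consider the case where Resident 1 reports 19 and Resident 3 reports 19.
Truthful report 19: project built, pays 19, utility 19 - 19 = 0.
Report 13 instead: project built, pays 13, utility 19 - 13 = 6.
Since 6 > 0, reporting 13 is strictly better here, so truthful reporting is not dominant.

No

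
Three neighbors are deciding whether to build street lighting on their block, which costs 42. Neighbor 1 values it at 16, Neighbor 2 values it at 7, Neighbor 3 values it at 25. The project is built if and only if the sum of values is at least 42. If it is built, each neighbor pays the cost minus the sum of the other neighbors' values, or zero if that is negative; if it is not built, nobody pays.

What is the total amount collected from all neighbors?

30

Total value 48 ≥ cost 42, so it is built.
Neighbor 1: others sum to 32; max(0, 42 - 32) = 10.
Neighbor 2: others sum to 41; max(0, 42 - 41) = 1.
Neighbor 3: others sum to 23; max(0, 42 - 23) = 19.
Total collected = 10 + 1 + 19 = 30.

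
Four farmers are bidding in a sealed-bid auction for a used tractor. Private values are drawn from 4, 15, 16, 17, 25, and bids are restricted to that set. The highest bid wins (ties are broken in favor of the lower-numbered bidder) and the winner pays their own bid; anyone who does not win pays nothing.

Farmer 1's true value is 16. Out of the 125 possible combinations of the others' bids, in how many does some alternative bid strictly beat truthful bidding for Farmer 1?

8

Others bid (4, 4, 4): truth gives 0; bid 4 gives 12 > 0. Violating.
Others bid (4, 4, 15): truth gives 0; bid 15 gives 1 > 0. Violating.
Others bid (4, 15, 4): truth gives 0; bid 15 gives 1 > 0. Violating.
Others bid (4, 15, 15): truth gives 0; bid 15 gives 1 > 0. Violating.
Others bid (4, 4, 16): truth gives 0; no alternative beats it.
Others bid (4, 4, 17): truth gives 0; no alternative beats it.
(Checking all 125 profiles: 8 have a profitable deviation, 117 do not.)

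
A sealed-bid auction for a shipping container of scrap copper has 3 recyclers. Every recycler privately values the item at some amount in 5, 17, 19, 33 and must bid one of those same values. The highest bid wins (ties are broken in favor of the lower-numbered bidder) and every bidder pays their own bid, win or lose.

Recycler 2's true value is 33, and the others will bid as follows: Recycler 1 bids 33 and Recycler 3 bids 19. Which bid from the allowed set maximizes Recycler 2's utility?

Bid 5: loses but pays 5, utility -5.
Bid 17: loses but pays 17, utility -17.
Bid 19: loses but pays 19, utility -19.
Bid 33: loses but pays 33, utility -33.
The best choice is 5 with utility -5.

5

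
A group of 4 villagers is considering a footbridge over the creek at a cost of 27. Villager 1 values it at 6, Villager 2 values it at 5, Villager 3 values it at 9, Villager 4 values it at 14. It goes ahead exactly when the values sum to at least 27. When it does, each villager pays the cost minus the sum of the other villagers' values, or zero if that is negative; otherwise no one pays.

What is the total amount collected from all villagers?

Total value 34 ≥ cost 27, so it is built.
Villager 1: others sum to 28; max(0, 27 - 28) = 0.
Villager 2: others sum to 29; max(0, 27 - 29) = 0.
Villager 3: others sum to 25; max(0, 27 - 25) = 2.
Villager 4: others sum to 20; max(0, 27 - 20) = 7.
Total collected = 0 + 0 + 2 + 7 = 9.

9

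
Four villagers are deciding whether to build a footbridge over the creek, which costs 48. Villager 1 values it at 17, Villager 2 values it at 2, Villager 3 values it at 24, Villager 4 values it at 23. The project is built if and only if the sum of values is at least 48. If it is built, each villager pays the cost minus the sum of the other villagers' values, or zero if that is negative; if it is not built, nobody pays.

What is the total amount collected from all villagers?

11

Total value 66 ≥ cost 48, so it is built.
Villager 1: others sum to 49; max(0, 48 - 49) = 0.
Villager 2: others sum to 64; max(0, 48 - 64) = 0.
Villager 3: others sum to 42; max(0, 48 - 42) = 6.
Villager 4: others sum to 43; max(0, 48 - 43) = 5.
Total collected = 0 + 0 + 6 + 5 = 11.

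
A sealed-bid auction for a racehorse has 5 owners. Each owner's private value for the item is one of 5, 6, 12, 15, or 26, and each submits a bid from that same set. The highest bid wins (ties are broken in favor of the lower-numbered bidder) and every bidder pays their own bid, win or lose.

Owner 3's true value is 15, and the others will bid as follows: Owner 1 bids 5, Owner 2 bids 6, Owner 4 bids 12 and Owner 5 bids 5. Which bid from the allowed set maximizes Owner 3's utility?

12

Bid 5: loses but pays 5, utility -5.
Bid 6: loses but pays 6, utility -6.
Bid 12: wins, pays 12, utility 15 - 12 = 3.
Bid 15: wins, pays 15, utility 15 - 15 = 0.
Bid 26: wins, pays 26, utility 15 - 26 = -11.
The best choice is 12 with utility 3.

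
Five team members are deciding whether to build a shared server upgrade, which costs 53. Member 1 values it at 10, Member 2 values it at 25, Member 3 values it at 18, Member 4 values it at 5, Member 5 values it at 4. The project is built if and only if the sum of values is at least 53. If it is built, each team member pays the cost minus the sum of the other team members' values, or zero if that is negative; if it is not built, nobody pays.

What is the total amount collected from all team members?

Total value 62 ≥ cost 53, so it is built.
Member 1: others sum to 52; max(0, 53 - 52) = 1.
Member 2: others sum to 37; max(0, 53 - 37) = 16.
Member 3: others sum to 44; max(0, 53 - 44) = 9.
Member 4: others sum to 57; max(0, 53 - 57) = 0.
Member 5: others sum to 58; max(0, 53 - 58) = 0.
Total collected = 1 + 16 + 9 + 0 + 0 = 26.

26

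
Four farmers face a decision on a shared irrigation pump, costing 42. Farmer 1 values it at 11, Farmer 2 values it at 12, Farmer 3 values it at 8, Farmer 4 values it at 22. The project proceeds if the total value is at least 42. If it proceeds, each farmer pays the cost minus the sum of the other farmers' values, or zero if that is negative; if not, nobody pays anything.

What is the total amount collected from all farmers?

12

Total value 53 ≥ cost 42, so it is built.
Farmer 1: others sum to 42; max(0, 42 - 42) = 0.
Farmer 2: others sum to 41; max(0, 42 - 41) = 1.
Farmer 3: others sum to 45; max(0, 42 - 45) = 0.
Farmer 4: others sum to 31; max(0, 42 - 31) = 11.
Total collected = 0 + 1 + 0 + 11 = 12.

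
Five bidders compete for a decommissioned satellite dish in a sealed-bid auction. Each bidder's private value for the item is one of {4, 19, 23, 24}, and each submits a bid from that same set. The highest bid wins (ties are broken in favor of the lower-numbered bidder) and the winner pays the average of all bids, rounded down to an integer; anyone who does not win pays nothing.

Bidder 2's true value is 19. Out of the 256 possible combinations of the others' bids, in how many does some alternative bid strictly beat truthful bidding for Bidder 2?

Others bid (4, 4, 4, 23): truth gives 0; bid 23 gives 8 > 0. Violating.
Others bid (4, 4, 4, 24): truth gives 0; bid 24 gives 7 > 0. Violating.
Others bid (4, 4, 19, 23): truth gives 0; bid 23 gives 5 > 0. Violating.
Others bid (4, 4, 19, 24): truth gives 0; bid 24 gives 4 > 0. Violating.
Others bid (4, 4, 4, 4): truth gives 12; no alternative beats it.
Others bid (4, 4, 4, 19): truth gives 9; no alternative beats it.
(Checking all 256 profiles: 104 have a profitable deviation, 152 do not.)

104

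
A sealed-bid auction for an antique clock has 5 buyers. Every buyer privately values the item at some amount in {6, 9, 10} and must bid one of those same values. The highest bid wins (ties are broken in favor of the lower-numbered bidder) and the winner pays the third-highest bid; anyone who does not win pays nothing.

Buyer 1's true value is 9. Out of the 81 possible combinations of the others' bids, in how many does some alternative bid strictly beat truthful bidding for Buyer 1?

Others bid (6, 6, 6, 10): truth gives 0; bid 10 gives 3 > 0. Violating.
Others bid (6, 6, 10, 6): truth gives 0; bid 10 gives 3 > 0. Violating.
Others bid (6, 10, 6, 6): truth gives 0; bid 10 gives 3 > 0. Violating.
Others bid (10, 6, 6, 6): truth gives 0; bid 10 gives 3 > 0. Violating.
Others bid (6, 6, 6, 6): truth gives 3; no alternative beats it.
Others bid (6, 6, 6, 9): truth gives 3; no alternative beats it.
(Checking all 81 profiles: 4 have a profitable deviation, 77 do not.)

4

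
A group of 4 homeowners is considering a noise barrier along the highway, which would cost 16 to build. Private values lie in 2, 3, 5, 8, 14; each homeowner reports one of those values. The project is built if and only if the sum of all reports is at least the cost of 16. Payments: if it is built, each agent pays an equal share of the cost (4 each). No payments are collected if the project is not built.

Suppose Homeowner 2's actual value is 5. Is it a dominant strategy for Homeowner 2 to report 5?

Consider the case where Homeowner 1 reports 2, Homeowner 3 reports 2 and Homeowner 4 reports 2.
Truthful report 5: project not built, utility 0.
Report 14 instead: project built, pays 4, utility 5 - 4 = 1.
Since 1 > 0, reporting 14 is strictly better here, so truthful reporting is not dominant.

No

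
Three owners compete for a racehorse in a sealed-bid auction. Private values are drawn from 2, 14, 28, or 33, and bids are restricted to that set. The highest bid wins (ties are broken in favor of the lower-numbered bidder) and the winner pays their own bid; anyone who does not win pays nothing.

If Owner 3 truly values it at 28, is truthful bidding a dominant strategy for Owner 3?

Consider the case where Owner 1 bids 2 and Owner 2 bids 2.
Truthful bid 28: wins, pays 28, utility 28 - 28 = 0.
Bid 14 instead: wins, pays 14, utility 28 - 14 = 14.
Since 14 > 0, bidding 14 is strictly better here, so truthful bidding is not dominant.

No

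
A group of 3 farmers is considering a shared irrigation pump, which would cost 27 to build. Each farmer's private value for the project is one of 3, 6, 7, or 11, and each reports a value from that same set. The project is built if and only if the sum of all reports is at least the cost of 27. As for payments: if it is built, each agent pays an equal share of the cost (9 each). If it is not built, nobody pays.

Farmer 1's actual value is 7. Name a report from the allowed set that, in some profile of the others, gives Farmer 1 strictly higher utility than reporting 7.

Suppose Farmer 2 reports 11 and Farmer 3 reports 11.
Report 7: project built, pays 9, utility 7 - 9 = -2.
Report 3: project not built, utility 0.
So reporting 3 beats truth here (0 > -2).

3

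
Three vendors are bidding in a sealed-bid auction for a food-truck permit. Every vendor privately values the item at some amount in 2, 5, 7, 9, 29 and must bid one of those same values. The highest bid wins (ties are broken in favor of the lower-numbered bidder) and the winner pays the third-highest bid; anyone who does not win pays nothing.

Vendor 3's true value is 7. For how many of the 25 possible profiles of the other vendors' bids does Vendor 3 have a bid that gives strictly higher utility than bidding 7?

Others bid (2, 7): truth gives 0; bid 9 gives 5 > 0. Violating.
Others bid (2, 9): truth gives 0; bid 29 gives 5 > 0. Violating.
Others bid (5, 7): truth gives 0; bid 9 gives 2 > 0. Violating.
Others bid (5, 9): truth gives 0; bid 29 gives 2 > 0. Violating.
Others bid (2, 2): truth gives 5; no alternative beats it.
Others bid (2, 5): truth gives 5; no alternative beats it.
(Checking all 25 profiles: 8 have a profitable deviation, 17 do not.)

8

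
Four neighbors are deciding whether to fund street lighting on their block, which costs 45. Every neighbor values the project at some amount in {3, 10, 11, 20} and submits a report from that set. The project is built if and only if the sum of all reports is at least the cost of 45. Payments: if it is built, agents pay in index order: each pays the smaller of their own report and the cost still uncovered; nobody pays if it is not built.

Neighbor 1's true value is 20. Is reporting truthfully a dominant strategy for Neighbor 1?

No

Consider the case where Neighbor 2 reports 3, Neighbor 3 reports 11 and Neighbor 4 reports 20.
Truthful report 20: project built, pays 20, utility 20 - 20 = 0.
Report 11 instead: project built, pays 11, utility 20 - 11 = 9.
Since 9 > 0, reporting 11 is strictly better here, so truthful reporting is not dominant.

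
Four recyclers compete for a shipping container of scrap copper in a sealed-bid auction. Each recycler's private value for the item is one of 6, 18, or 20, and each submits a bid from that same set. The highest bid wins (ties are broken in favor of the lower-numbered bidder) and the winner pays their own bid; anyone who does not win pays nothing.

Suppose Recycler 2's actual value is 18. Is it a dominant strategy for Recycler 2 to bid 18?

Check each profile of the others' bids and compare truth against every alternative bid.
Others bid (6, 6, 6): truth gives 0, best alternative gives 0.
Others bid (6, 6, 18): truth gives 0, best alternative gives 0.
Others bid (6, 6, 20): truth gives 0, best alternative gives 0.
Others bid (6, 18, 6): truth gives 0, best alternative gives 0.
Others bid (6, 18, 18): truth gives 0, best alternative gives 0.
Others bid (6, 18, 20): truth gives 0, best alternative gives 0.
(Remaining 21 profiles checked similarly; truth is weakly best in each.)
In every case the truthful bid is at least as good as any alternative, so it is a dominant strategy.

Yes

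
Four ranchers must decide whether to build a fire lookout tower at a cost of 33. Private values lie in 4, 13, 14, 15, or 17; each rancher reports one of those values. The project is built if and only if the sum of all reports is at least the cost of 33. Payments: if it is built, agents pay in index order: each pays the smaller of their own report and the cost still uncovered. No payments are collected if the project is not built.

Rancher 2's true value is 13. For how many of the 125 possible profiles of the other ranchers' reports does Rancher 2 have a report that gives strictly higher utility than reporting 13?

Others report (4, 13, 13): truth gives 0; report 4 gives 9 > 0. Violating.
Others report (4, 13, 14): truth gives 0; report 4 gives 9 > 0. Violating.
Others report (4, 13, 15): truth gives 0; report 4 gives 9 > 0. Violating.
Others report (4, 13, 17): truth gives 0; report 4 gives 9 > 0. Violating.
Others report (4, 4, 4): truth gives 0; no alternative beats it.
Others report (4, 4, 13): truth gives 0; no alternative beats it.
(Checking all 125 profiles: 112 have a profitable deviation, 13 do not.)

112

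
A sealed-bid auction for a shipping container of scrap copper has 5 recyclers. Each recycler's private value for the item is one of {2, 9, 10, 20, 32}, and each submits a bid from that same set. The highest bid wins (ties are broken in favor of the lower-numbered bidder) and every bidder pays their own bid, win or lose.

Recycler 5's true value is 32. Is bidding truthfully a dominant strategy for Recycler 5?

Consider the case where Recycler 1 bids 2, Recycler 2 bids 2, Recycler 3 bids 2 and Recycler 4 bids 2.
Truthful bid 32: wins, pays 32, utility 32 - 32 = 0.
Bid 9 instead: wins, pays 9, utility 32 - 9 = 23.
Since 23 > 0, bidding 9 is strictly better here, so truthful bidding is not dominant.

No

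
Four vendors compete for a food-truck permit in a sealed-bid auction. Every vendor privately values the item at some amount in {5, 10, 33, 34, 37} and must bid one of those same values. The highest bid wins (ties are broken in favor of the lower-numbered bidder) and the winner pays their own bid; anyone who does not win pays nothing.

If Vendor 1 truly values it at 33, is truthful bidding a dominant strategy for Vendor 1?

No

Consider the case where Vendor 2 bids 5, Vendor 3 bids 5 and Vendor 4 bids 5.
Truthful bid 33: wins, pays 33, utility 33 - 33 = 0.
Bid 5 instead: wins, pays 5, utility 33 - 5 = 28.
Since 28 > 0, bidding 5 is strictly better here, so truthful bidding is not dominant.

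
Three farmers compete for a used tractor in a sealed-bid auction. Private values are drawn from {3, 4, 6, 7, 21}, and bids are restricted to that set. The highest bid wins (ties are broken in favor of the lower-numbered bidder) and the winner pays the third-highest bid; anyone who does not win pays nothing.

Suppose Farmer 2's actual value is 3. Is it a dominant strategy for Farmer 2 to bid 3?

Yes

Check each profile of the others' bids and compare truth against every alternative bid.
Others bid (3, 3): truth gives 0, best alternative gives 0.
Others bid (3, 4): truth gives 0, best alternative gives 0.
Others bid (3, 6): truth gives 0, best alternative gives 0.
Others bid (3, 7): truth gives 0, best alternative gives 0.
Others bid (3, 21): truth gives 0, best alternative gives 0.
Others bid (4, 3): truth gives 0, best alternative gives 0.
(Remaining 19 profiles checked similarly; truth is weakly best in each.)
In every case the truthful bid is at least as good as any alternative, so it is a dominant strategy.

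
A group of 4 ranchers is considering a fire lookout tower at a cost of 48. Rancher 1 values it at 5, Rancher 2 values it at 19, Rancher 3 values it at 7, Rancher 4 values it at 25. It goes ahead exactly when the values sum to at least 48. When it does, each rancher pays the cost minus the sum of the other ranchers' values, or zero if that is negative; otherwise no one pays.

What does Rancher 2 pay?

11

Total value 56 ≥ cost 48, so the project is built.
The other ranchers' values sum to 37.
Cost minus that sum is 48 - 37 = 11.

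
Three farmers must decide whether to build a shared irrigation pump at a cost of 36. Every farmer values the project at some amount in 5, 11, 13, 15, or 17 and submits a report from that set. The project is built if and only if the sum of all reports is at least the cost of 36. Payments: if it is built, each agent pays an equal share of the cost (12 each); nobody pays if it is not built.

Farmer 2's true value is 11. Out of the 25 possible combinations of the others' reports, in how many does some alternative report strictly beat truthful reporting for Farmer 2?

Others report (11, 15): truth gives -1; report 5 gives 0 > -1. Violating.
Others report (11, 17): truth gives -1; report 5 gives 0 > -1. Violating.
Others report (13, 13): truth gives -1; report 5 gives 0 > -1. Violating.
Others report (13, 15): truth gives -1; report 5 gives 0 > -1. Violating.
Others report (5, 5): truth gives 0; no alternative beats it.
Others report (5, 11): truth gives 0; no alternative beats it.
(Checking all 25 profiles: 10 have a profitable deviation, 15 do not.)

10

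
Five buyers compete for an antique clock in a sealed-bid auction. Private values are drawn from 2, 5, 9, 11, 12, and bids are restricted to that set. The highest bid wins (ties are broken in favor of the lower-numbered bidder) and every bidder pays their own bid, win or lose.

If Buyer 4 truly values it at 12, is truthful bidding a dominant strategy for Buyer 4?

No

Consider the case where Buyer 1 bids 2, Buyer 2 bids 2, Buyer 3 bids 2 and Buyer 5 bids 2.
Truthful bid 12: wins, pays 12, utility 12 - 12 = 0.
Bid 5 instead: wins, pays 5, utility 12 - 5 = 7.
Since 7 > 0, bidding 5 is strictly better here, so truthful bidding is not dominant.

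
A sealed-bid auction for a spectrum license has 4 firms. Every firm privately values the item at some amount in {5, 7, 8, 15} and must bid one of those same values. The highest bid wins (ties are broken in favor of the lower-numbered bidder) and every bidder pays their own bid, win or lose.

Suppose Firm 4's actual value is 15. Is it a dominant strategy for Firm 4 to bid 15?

No

Consider the case where Firm 1 bids 5, Firm 2 bids 5 and Firm 3 bids 5.
Truthful bid 15: wins, pays 15, utility 15 - 15 = 0.
Bid 7 instead: wins, pays 7, utility 15 - 7 = 8.
Since 8 > 0, bidding 7 is strictly better here, so truthful bidding is not dominant.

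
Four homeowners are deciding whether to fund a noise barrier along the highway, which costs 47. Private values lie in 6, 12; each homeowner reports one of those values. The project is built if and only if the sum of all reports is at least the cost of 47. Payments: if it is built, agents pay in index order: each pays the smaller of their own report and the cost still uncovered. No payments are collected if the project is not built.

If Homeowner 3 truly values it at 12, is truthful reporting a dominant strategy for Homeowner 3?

Check each profile of the others' reports and compare truth against every alternative report.
Others report (6, 6, 6): truth gives 0, best alternative gives 0.
Others report (6, 6, 12): truth gives 0, best alternative gives 0.
Others report (6, 12, 6): truth gives 0, best alternative gives 0.
Others report (6, 12, 12): truth gives 0, best alternative gives 0.
Others report (12, 6, 6): truth gives 0, best alternative gives 0.
Others report (12, 6, 12): truth gives 0, best alternative gives 0.
(Remaining 2 profiles checked similarly; truth is weakly best in each.)
In every case the truthful report is at least as good as any alternative, so it is a dominant strategy.

Yes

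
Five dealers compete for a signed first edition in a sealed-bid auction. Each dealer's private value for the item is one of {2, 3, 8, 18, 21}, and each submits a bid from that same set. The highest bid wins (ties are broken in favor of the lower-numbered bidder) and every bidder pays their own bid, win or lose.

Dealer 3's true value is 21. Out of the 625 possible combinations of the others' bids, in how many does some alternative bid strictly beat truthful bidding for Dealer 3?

Others bid (2, 2, 2, 2): truth gives 0; bid 3 gives 18 > 0. Violating.
Others bid (2, 2, 2, 3): truth gives 0; bid 3 gives 18 > 0. Violating.
Others bid (2, 2, 2, 8): truth gives 0; bid 8 gives 13 > 0. Violating.
Others bid (2, 2, 2, 18): truth gives 0; bid 18 gives 3 > 0. Violating.
Others bid (2, 2, 2, 21): truth gives 0; no alternative beats it.
Others bid (2, 2, 3, 21): truth gives 0; no alternative beats it.
(Checking all 625 profiles: 369 have a profitable deviation, 256 do not.)

369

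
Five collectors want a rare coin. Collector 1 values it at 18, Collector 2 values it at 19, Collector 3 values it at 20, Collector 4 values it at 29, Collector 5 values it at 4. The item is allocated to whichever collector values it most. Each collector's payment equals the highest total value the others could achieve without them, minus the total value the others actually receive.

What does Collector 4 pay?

Collector 4 has the highest value and receives the item.
Without Collector 4, the item would go to the next-highest value, 20, so the others could achieve 20.
With Collector 4 present and winning, the others receive nothing, so their total is 0.
Payment = 20 - 0 = 20.

20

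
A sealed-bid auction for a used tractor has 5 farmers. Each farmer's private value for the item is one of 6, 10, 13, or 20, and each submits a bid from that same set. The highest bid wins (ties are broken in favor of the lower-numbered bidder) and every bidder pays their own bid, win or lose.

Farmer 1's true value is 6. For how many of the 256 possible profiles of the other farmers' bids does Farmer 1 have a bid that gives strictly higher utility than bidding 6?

15

Others bid (6, 6, 6, 10): truth gives -6; bid 10 gives -4 > -6. Violating.
Others bid (6, 6, 10, 6): truth gives -6; bid 10 gives -4 > -6. Violating.
Others bid (6, 6, 10, 10): truth gives -6; bid 10 gives -4 > -6. Violating.
Others bid (6, 10, 6, 6): truth gives -6; bid 10 gives -4 > -6. Violating.
Others bid (6, 6, 6, 6): truth gives 0; no alternative beats it.
Others bid (6, 6, 6, 13): truth gives -6; no alternative beats it.
(Checking all 256 profiles: 15 have a profitable deviation, 241 do not.)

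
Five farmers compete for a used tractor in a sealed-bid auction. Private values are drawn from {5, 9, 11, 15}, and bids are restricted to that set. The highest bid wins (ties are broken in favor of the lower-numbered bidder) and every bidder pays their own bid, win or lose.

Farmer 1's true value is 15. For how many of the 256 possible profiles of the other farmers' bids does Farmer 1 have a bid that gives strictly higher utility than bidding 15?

Others bid (5, 5, 5, 5): truth gives 0; bid 5 gives 10 > 0. Violating.
Others bid (5, 5, 5, 9): truth gives 0; bid 9 gives 6 > 0. Violating.
Others bid (5, 5, 5, 11): truth gives 0; bid 11 gives 4 > 0. Violating.
Others bid (5, 5, 9, 5): truth gives 0; bid 9 gives 6 > 0. Violating.
Others bid (5, 5, 5, 15): truth gives 0; no alternative beats it.
Others bid (5, 5, 9, 15): truth gives 0; no alternative beats it.
(Checking all 256 profiles: 81 have a profitable deviation, 175 do not.)

81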